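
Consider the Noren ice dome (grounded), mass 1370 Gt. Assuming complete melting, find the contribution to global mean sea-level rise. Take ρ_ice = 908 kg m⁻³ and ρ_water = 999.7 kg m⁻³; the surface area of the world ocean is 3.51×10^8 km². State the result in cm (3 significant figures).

≈ 0.390 cm

Noren: 1370 Gt = 1.370×10^15 kg; dividing by ρ_w = 999.7 kg m⁻³ gives 1.370×10^12 m³ of water.
Spread over 3.51×10^14 m² of ocean, Δh = 1.370×10^12 / 3.51×10^14 = 3.90×10^-3 m = 0.390 cm.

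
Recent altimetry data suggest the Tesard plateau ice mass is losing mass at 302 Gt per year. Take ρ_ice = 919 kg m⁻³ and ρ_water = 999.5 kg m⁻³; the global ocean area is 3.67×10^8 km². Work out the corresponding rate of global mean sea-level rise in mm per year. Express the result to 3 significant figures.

≈ 0.823 mm/yr

ρ_w = 999.5 kg m⁻³. Annual water volume added = 302 Gt / ρ_w = 3.020×10^14 kg / 999.5 kg m⁻³ = 3.022×10^11 m³.
Δh per year = 3.022×10^11 / 3.67×10^14 = 8.23×10^-4 m = 0.823 mm.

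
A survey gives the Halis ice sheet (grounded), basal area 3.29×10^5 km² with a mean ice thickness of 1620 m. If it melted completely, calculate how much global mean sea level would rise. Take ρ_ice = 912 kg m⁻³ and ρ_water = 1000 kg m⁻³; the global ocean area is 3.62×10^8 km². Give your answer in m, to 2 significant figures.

Halis: ice volume = 3.29×10^5 km² × 1620 m = 5.330×10^5 km³; 5.330×10^5 × (912/1000) = 4.861×10^5 km³ of water.
Spread over 3.62×10^14 m² of ocean, Δh = 4.861×10^14 / 3.62×10^14 = 1.34 m.

≈ 1.3 m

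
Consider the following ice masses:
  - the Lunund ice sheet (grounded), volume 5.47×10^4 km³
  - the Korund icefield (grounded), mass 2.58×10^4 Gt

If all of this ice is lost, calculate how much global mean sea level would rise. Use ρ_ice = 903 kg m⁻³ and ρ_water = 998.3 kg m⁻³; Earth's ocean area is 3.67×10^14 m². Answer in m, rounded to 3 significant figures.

≈ 0.205 m

Lunund: 5.47×10^4 km³ × (903/998.3) = 4.948×10^4 km³ of water.
Korund: 2.58×10^4 Gt = 2.580×10^16 kg; dividing by ρ_w = 998.3 kg m⁻³ gives 2.584×10^13 m³ of water.
Total added water ≈ 7.532×10^13 m³ over 3.67×10^14 m² → Δh = 0.205 m.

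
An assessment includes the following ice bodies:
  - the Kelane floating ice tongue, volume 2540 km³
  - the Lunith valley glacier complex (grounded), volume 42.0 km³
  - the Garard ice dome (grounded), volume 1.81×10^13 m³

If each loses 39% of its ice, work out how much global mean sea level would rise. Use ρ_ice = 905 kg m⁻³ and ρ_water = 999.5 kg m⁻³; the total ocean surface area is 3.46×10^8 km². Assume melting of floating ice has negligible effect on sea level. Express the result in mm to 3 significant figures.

≈ 18.5 mm

The Kelane floating ice tongue is floating and already displaces its own weight of water, so its melt adds essentially nothing to sea level.
Lunith: 0.39 × 42.0 km³ × (905/999.5) = 14.83 km³ of water.
Garard: 0.39 × 1.81×10^13 m³ × (905/999.5) = 6.392×10^12 m³ of water.
Total added water ≈ 6.406×10^12 m³ over 3.46×10^14 m² → Δh = 0.0185 m = 18.5 mm.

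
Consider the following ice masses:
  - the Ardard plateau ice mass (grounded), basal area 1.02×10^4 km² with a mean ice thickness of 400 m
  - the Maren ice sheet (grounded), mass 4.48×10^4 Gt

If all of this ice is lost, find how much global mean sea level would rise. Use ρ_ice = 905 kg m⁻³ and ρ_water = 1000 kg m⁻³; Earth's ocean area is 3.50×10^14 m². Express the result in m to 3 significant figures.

Ardard: ice volume = 1.02×10^4 km² × 400 m = 4080 km³; 4080 × (905/1000) = 3692 km³ of water.
Maren: 4.48×10^4 Gt = 4.480×10^16 kg; dividing by ρ_w = 1000 kg m⁻³ gives 4.480×10^13 m³ of water.
Total added water ≈ 4.849×10^13 m³ over 3.50×10^14 m² → Δh = 0.139 m.

≈ 0.139 m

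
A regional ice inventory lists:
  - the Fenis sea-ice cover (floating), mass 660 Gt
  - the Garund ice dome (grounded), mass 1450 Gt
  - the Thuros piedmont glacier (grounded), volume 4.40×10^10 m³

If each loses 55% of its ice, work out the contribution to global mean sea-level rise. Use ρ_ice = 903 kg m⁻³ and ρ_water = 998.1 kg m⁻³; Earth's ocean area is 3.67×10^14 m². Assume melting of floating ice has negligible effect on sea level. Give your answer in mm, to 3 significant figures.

≈ 2.24 mm

The Fenis sea-ice cover is floating and already displaces its own weight of water, so its melt adds essentially nothing to sea level.
Garund: 0.55 × 1450 Gt = 7.975×10^14 kg; dividing by ρ_w = 998.1 kg m⁻³ gives 7.990×10^11 m³ of water.
Thuros: 0.55 × 4.40×10^10 m³ × (903/998.1) = 2.189×10^10 m³ of water.
Total added water ≈ 8.209×10^11 m³ over 3.67×10^14 m² → Δh = 2.24×10^-3 m = 2.24 mm.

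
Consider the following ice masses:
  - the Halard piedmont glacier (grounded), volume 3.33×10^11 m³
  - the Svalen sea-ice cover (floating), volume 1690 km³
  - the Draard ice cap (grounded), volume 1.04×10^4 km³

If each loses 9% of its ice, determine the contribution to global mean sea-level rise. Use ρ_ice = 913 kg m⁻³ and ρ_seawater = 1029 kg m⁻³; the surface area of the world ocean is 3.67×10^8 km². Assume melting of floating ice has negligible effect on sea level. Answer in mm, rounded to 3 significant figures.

≈ 2.34 mm

Halard: 0.09 × 3.33×10^11 m³ × (913/1029) = 2.659×10^10 m³ of water.
The Svalen sea-ice cover is floating and already displaces its own weight of water, so its melt adds essentially nothing to sea level.
Draard: 0.09 × 1.04×10^4 km³ × (913/1029) = 830.5 km³ of water.
Total added water ≈ 8.571×10^11 m³ over 3.67×10^14 m² → Δh = 2.34×10^-3 m = 2.34 mm.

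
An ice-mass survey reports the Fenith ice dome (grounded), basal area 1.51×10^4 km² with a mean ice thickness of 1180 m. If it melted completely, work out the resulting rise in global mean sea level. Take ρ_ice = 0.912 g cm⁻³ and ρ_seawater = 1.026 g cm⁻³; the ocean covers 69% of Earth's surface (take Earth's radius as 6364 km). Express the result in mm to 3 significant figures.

Fenith: ice volume = 1.51×10^4 km² × 1180 m = 1.782×10^4 km³; 1.782×10^4 × (912/1026) = 1.584×10^4 km³ of water.
Spread over 3.51×10^14 m² of ocean, Δh = 1.584×10^13 / 3.51×10^14 = 0.0451 m = 45.1 mm.

≈ 45.1 mm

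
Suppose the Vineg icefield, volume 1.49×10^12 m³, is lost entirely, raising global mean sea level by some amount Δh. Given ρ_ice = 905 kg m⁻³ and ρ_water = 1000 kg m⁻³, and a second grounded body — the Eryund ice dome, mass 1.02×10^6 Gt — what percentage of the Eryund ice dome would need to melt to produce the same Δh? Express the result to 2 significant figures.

≈ 0.13 %

Equal sea-level rise means equal mass of meltwater, i.e. equal mass of ice lost.
Ice mass of Vineg: 1.348×10^15 kg; ice mass of Eryund: 1.020×10^18 kg.
Fraction required = 1.348×10^15 / 1.020×10^18 = 1.32×10^-3 → 0.13 %.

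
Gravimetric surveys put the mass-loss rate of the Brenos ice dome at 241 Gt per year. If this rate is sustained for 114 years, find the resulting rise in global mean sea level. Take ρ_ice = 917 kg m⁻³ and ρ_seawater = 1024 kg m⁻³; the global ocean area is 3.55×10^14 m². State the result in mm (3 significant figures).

≈ 75.6 mm

Total mass lost = 241 Gt/yr × 114 yr = 2.747×10^4 Gt = 2.747×10^16 kg.
ρ_w = 1024 kg m⁻³, so water volume = 2.747×10^16 / 1024 = 2.683×10^13 m³.
Δh = 2.683×10^13 / 3.55×10^14 = 0.0756 m = 75.6 mm.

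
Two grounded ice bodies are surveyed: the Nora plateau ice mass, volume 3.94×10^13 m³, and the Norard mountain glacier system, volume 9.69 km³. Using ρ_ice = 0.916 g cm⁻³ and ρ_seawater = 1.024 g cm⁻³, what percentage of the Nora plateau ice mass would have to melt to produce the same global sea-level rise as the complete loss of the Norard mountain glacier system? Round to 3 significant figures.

≈ 0.0246 %

Equal sea-level rise means equal mass of meltwater, i.e. equal mass of ice lost.
Ice mass of Norard: 8.876×10^12 kg; ice mass of Nora: 3.609×10^16 kg.
Fraction required = 8.876×10^12 / 3.609×10^16 = 2.46×10^-4 → 0.0246 %.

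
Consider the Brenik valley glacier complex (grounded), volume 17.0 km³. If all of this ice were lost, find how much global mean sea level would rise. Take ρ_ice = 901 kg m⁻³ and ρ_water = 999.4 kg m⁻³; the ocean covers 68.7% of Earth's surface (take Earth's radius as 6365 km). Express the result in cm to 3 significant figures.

Brenik: 17.0 km³ × (901/999.4) = 15.33 km³ of water.
Spread over 3.50×10^14 m² of ocean, Δh = 1.533×10^10 / 3.50×10^14 = 4.38×10^-5 m = 4.38×10^-3 cm.

≈ 4.38×10^-3 cm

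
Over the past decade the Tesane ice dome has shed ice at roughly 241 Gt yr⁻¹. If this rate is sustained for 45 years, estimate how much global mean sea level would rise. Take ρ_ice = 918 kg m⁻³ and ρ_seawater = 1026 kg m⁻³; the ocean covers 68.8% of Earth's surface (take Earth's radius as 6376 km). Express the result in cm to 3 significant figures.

≈ 3.01 cm

Total mass lost = 241 Gt/yr × 45 yr = 1.084×10^4 Gt = 1.084×10^16 kg.
ρ_w = 1026 kg m⁻³, so water volume = 1.084×10^16 / 1026 = 1.057×10^13 m³.
Δh = 1.057×10^13 / 3.51×10^14 = 0.0301 m = 3.01 cm.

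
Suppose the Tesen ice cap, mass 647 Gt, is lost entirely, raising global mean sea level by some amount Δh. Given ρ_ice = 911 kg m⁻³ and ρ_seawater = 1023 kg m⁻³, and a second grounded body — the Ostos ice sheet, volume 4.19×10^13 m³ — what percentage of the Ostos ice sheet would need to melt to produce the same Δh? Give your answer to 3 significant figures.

≈ 1.70 %

Equal sea-level rise means equal mass of meltwater, i.e. equal mass of ice lost.
Ice mass of Tesen: 6.470×10^14 kg; ice mass of Ostos: 3.817×10^16 kg.
Fraction required = 6.470×10^14 / 3.817×10^16 = 0.0170 → 1.70 %.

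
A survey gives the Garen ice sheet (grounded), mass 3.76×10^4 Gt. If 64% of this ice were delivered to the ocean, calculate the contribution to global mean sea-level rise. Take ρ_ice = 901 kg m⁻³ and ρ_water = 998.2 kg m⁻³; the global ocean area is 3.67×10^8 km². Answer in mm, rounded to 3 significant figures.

Garen: 0.64 × 3.76×10^4 Gt = 2.406×10^16 kg; dividing by ρ_w = 998.2 kg m⁻³ gives 2.411×10^13 m³ of water.
Spread over 3.67×10^14 m² of ocean, Δh = 2.411×10^13 / 3.67×10^14 = 0.0657 m = 65.7 mm.

≈ 65.7 mm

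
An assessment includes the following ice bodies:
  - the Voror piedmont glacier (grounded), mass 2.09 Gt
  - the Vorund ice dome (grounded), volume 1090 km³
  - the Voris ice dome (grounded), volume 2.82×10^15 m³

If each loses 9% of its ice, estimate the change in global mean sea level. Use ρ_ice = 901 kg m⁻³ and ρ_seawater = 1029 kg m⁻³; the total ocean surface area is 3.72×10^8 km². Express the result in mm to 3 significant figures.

≈ 598 mm

Voror: 0.09 × 2.09 Gt = 1.881×10^11 kg; dividing by ρ_w = 1029 kg m⁻³ gives 1.828×10^8 m³ of water.
Vorund: 0.09 × 1090 km³ × (901/1029) = 85.90 km³ of water.
Voris: 0.09 × 2.82×10^15 m³ × (901/1029) = 2.222×10^14 m³ of water.
Total added water ≈ 2.223×10^14 m³ over 3.72×10^14 m² → Δh = 0.598 m = 598 mm.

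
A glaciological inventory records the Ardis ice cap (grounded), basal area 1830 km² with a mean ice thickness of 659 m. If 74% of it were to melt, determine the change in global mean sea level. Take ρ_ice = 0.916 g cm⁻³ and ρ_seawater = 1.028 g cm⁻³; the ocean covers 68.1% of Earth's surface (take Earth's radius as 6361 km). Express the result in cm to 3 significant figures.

Ardis: ice volume = 1830 km² × 659 m = 1206 km³; 0.74 × 1206 × (916/1028) = 795.2 km³ of water.
Spread over 3.46×10^14 m² of ocean, Δh = 7.952×10^11 / 3.46×10^14 = 2.30×10^-3 m = 0.230 cm.

≈ 0.230 cm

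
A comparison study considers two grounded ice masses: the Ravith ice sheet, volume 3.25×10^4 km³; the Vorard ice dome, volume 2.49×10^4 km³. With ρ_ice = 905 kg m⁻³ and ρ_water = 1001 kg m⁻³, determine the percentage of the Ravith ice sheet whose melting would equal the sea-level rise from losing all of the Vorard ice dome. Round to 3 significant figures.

Equal sea-level rise means equal mass of meltwater, i.e. equal mass of ice lost.
Ice mass of Vorard: 2.253×10^16 kg; ice mass of Ravith: 2.941×10^16 kg.
Fraction required = 2.253×10^16 / 2.941×10^16 = 0.766 → 76.6 %.

≈ 76.6 %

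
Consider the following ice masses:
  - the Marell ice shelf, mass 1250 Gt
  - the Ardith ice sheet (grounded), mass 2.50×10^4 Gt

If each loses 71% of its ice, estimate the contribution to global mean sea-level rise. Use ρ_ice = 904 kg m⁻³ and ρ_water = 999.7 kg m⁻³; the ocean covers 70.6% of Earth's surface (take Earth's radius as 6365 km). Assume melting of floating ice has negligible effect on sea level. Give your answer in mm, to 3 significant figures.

≈ 49.4 mm

The Marell ice shelf is floating and already displaces its own weight of water, so its melt adds essentially nothing to sea level.
Ardith: 0.71 × 2.50×10^4 Gt = 1.775×10^16 kg; dividing by ρ_w = 999.7 kg m⁻³ gives 1.776×10^13 m³ of water.
Total added water ≈ 1.776×10^13 m³ over 3.59×10^14 m² → Δh = 0.0494 m = 49.4 mm.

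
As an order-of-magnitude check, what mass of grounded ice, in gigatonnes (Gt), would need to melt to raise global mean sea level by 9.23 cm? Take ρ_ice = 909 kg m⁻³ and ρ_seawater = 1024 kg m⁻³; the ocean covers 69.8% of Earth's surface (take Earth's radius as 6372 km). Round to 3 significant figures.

Required water volume = Δh × A = 0.0923 m × 3.56×10^14 m² = 3.287×10^13 m³.
ρ_w = 1024 kg m⁻³, so the mass of water = 3.287×10^13 m³ × 1024 kg m⁻³ = 3.366×10^16 kg = 3.37×10^4 Gt (and the same mass of ice, by conservation).

≈ 3.37×10^4 Gt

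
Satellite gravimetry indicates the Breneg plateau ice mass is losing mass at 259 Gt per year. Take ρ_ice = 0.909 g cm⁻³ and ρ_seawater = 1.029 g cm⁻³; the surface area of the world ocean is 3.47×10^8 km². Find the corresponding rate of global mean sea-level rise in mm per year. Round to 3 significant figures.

≈ 0.725 mm/yr

ρ_w = 1.029 g cm⁻³ = 1029 kg m⁻³. Annual water volume added = 259 Gt / ρ_w = 2.590×10^14 kg / 1029 kg m⁻³ = 2.517×10^11 m³.
Δh per year = 2.517×10^11 / 3.47×10^14 = 7.25×10^-4 m = 0.725 mm.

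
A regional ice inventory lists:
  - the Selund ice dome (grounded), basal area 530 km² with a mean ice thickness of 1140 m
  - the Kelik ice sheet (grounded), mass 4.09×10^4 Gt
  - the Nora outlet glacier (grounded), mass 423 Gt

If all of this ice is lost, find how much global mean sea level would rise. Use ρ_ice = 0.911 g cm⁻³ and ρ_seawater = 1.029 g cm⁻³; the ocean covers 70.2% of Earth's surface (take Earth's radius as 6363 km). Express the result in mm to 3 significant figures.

≈ 114 mm

Selund: ice volume = 530 km² × 1140 m = 604.2 km³; 604.2 × (911/1029) = 534.9 km³ of water.
Kelik: 4.09×10^4 Gt = 4.090×10^16 kg; dividing by ρ_w = 1.029 g cm⁻³ = 1029 kg m⁻³ gives 3.975×10^13 m³ of water.
Nora: 423 Gt = 4.230×10^14 kg; dividing by ρ_w = 1029 kg m⁻³ gives 4.111×10^11 m³ of water.
Total added water ≈ 4.069×10^13 m³ over 3.57×10^14 m² → Δh = 0.114 m = 114 mm.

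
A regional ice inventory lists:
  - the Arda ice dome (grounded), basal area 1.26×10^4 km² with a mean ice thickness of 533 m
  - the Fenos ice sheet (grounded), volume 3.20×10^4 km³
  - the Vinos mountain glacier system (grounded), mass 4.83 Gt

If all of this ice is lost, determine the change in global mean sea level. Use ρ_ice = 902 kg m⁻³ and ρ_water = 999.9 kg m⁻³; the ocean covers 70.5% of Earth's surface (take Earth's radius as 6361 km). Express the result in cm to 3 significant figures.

≈ 9.74 cm

Arda: ice volume = 1.26×10^4 km² × 533 m = 6716 km³; 6716 × (902/999.9) = 6058 km³ of water.
Fenos: 3.20×10^4 km³ × (902/999.9) = 2.887×10^4 km³ of water.
Vinos: 4.83 Gt = 4.830×10^12 kg; dividing by ρ_w = 999.9 kg m⁻³ gives 4.830×10^9 m³ of water.
Total added water ≈ 3.493×10^13 m³ over 3.58×10^14 m² → Δh = 0.0974 m = 9.74 cm.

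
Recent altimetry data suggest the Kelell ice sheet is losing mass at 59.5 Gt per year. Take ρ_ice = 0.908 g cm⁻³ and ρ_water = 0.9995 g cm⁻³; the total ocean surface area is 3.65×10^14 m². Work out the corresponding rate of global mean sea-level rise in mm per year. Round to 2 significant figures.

ρ_w = 0.9995 g cm⁻³ = 999.5 kg m⁻³. Annual water volume added = 59.5 Gt / ρ_w = 5.950×10^13 kg / 999.5 kg m⁻³ = 5.953×10^10 m³.
Δh per year = 5.953×10^10 / 3.65×10^14 = 1.63×10^-4 m = 0.16 mm.

≈ 0.16 mm/yr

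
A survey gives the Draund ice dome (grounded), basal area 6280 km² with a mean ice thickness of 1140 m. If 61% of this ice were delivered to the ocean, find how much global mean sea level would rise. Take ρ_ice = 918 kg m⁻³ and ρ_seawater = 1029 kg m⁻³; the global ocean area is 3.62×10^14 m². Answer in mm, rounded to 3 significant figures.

≈ 10.8 mm

Draund: ice volume = 6280 km² × 1140 m = 7159 km³; 0.61 × 7159 × (918/1029) = 3896 km³ of water.
Spread over 3.62×10^14 m² of ocean, Δh = 3.896×10^12 / 3.62×10^14 = 0.0108 m = 10.8 mm.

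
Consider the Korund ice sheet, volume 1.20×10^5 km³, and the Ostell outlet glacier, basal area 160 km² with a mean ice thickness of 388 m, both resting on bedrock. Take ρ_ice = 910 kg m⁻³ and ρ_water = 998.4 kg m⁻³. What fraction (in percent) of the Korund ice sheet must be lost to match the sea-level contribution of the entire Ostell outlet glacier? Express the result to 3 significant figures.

Equal sea-level rise means equal mass of meltwater, i.e. equal mass of ice lost.
Ice mass of Ostell: 5.649×10^13 kg; ice mass of Korund: 1.092×10^17 kg.
Fraction required = 5.649×10^13 / 1.092×10^17 = 5.17×10^-4 → 0.0517 %.

≈ 0.0517 %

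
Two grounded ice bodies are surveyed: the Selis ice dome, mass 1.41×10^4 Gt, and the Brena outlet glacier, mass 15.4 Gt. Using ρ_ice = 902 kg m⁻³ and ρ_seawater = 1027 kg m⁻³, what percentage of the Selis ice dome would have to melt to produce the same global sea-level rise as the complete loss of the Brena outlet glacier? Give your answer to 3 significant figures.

Equal sea-level rise means equal mass of meltwater, i.e. equal mass of ice lost.
Ice mass of Brena: 1.540×10^13 kg; ice mass of Selis: 1.410×10^16 kg.
Fraction required = 1.540×10^13 / 1.410×10^16 = 1.09×10^-3 → 0.109 %.

≈ 0.109 %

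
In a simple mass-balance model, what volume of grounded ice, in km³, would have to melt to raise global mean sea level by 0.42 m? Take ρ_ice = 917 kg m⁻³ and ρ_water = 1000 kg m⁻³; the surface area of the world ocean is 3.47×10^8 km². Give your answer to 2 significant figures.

Required water volume = Δh × A = 0.42 m × 3.47×10^14 m² = 1.457×10^14 m³ = 1.457×10^5 km³.
Ice volume = water volume × ρ_w/ρ_ice = 1.457×10^5 × 1000/917 = 1.6×10^5 km³.

≈ 1.6×10^5 km³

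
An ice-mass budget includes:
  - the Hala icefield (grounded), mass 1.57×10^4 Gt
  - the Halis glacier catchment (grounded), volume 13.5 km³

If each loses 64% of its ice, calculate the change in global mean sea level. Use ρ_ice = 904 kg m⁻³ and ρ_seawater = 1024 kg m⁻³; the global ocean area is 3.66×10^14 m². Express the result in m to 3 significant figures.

Hala: 0.64 × 1.57×10^4 Gt = 1.005×10^16 kg; dividing by ρ_w = 1024 kg m⁻³ gives 9.812×10^12 m³ of water.
Halis: 0.64 × 13.5 km³ × (904/1024) = 7.628 km³ of water.
Total added water ≈ 9.820×10^12 m³ over 3.66×10^14 m² → Δh = 0.0268 m.

≈ 0.0268 m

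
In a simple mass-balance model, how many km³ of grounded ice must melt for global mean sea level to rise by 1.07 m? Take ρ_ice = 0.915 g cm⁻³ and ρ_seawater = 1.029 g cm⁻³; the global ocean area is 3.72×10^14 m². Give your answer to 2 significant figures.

Required water volume = Δh × A = 1.07 m × 3.72×10^14 m² = 3.980×10^14 m³ = 3.980×10^5 km³.
Ice volume = water volume × ρ_w/ρ_ice = 3.980×10^5 × 1029/915 = 4.5×10^5 km³.

≈ 4.5×10^5 km³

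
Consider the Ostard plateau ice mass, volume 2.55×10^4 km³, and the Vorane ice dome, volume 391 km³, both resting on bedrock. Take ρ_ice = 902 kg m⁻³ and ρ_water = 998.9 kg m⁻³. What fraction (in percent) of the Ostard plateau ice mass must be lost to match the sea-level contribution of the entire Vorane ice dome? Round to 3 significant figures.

Equal sea-level rise means equal mass of meltwater, i.e. equal mass of ice lost.
Ice mass of Vorane: 3.527×10^14 kg; ice mass of Ostard: 2.300×10^16 kg.
Fraction required = 3.527×10^14 / 2.300×10^16 = 0.0153 → 1.53 %.

≈ 1.53 %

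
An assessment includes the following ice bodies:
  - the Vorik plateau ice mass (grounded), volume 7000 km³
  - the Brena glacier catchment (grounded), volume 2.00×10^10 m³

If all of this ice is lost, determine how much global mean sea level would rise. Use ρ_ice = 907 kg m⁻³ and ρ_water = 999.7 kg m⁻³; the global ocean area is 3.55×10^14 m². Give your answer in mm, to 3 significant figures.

Vorik: 7000 km³ × (907/999.7) = 6351 km³ of water.
Brena: 2.00×10^10 m³ × (907/999.7) = 1.815×10^10 m³ of water.
Total added water ≈ 6.369×10^12 m³ over 3.55×10^14 m² → Δh = 0.0179 m = 17.9 mm.

≈ 17.9 mm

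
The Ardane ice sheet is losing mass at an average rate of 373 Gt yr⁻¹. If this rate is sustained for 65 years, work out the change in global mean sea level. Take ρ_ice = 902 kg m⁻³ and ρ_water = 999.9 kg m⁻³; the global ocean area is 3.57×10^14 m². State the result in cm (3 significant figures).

≈ 6.79 cm

Total mass lost = 373 Gt/yr × 65 yr = 2.424×10^4 Gt = 2.424×10^16 kg.
ρ_w = 999.9 kg m⁻³, so water volume = 2.424×10^16 / 999.9 = 2.425×10^13 m³.
Δh = 2.425×10^13 / 3.57×10^14 = 0.0679 m = 6.79 cm.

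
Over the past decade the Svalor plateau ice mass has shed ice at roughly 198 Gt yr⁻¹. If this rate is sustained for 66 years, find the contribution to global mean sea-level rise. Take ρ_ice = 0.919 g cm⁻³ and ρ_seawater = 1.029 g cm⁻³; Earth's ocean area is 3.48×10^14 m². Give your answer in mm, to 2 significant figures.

≈ 36 mm

Total mass lost = 198 Gt/yr × 66 yr = 1.307×10^4 Gt = 1.307×10^16 kg.
ρ_w = 1.029 g cm⁻³ = 1029 kg m⁻³, so water volume = 1.307×10^16 / 1029 = 1.270×10^13 m³.
Δh = 1.270×10^13 / 3.48×10^14 = 0.0365 m = 36 mm.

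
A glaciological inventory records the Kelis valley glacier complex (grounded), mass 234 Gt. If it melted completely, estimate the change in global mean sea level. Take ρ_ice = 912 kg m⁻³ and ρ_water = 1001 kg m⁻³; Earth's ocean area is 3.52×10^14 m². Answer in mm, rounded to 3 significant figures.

≈ 0.664 mm

Kelis: 234 Gt = 2.340×10^14 kg; dividing by ρ_w = 1001 kg m⁻³ gives 2.338×10^11 m³ of water.
Spread over 3.52×10^14 m² of ocean, Δh = 2.338×10^11 / 3.52×10^14 = 6.64×10^-4 m = 0.664 mm.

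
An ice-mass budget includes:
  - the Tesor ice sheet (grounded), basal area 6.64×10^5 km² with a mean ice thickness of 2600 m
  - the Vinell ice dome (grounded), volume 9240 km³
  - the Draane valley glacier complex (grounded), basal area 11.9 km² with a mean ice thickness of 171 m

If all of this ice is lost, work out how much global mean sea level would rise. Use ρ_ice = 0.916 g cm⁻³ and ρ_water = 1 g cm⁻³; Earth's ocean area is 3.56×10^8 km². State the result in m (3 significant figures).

Tesor: ice volume = 6.64×10^5 km² × 2600 m = 1.726×10^6 km³; 1.726×10^6 × (916/1000) = 1.581×10^6 km³ of water.
Vinell: 9240 km³ × (916/1000) = 8464 km³ of water.
Draane: ice volume = 11.9 km² × 171 m = 2.035 km³; 2.035 × (916/1000) = 1.864 km³ of water.
Total added water ≈ 1.590×10^15 m³ over 3.56×10^14 m² → Δh = 4.47 m.

≈ 4.47 m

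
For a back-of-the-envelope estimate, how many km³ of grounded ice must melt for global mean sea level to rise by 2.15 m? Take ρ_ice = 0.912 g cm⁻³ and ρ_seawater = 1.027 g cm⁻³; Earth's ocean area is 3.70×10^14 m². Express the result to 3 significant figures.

≈ 8.96×10^5 km³

Required water volume = Δh × A = 2.15 m × 3.70×10^14 m² = 7.955×10^14 m³ = 7.955×10^5 km³.
Ice volume = water volume × ρ_w/ρ_ice = 7.955×10^5 × 1027/912 = 8.96×10^5 km³.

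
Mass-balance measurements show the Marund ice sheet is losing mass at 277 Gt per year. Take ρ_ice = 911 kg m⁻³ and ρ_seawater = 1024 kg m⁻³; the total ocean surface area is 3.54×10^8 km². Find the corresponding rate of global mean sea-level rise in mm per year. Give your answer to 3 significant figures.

ρ_w = 1024 kg m⁻³. Annual water volume added = 277 Gt / ρ_w = 2.770×10^14 kg / 1024 kg m⁻³ = 2.705×10^11 m³.
Δh per year = 2.705×10^11 / 3.54×10^14 = 7.64×10^-4 m = 0.764 mm.

≈ 0.764 mm/yr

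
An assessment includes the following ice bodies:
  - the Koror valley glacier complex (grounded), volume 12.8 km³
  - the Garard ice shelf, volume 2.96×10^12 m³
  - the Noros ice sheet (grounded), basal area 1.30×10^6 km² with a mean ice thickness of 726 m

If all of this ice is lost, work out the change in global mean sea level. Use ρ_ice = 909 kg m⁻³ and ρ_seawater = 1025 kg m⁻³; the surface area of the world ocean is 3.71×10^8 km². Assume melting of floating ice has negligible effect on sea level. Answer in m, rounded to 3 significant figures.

Koror: 12.8 km³ × (909/1025) = 11.35 km³ of water.
The Garard ice shelf is floating and already displaces its own weight of water, so its melt adds essentially nothing to sea level.
Noros: ice volume = 1.30×10^6 km² × 726 m = 9.438×10^5 km³; 9.438×10^5 × (909/1025) = 8.370×10^5 km³ of water.
Total added water ≈ 8.370×10^14 m³ over 3.71×10^14 m² → Δh = 2.26 m.

≈ 2.26 m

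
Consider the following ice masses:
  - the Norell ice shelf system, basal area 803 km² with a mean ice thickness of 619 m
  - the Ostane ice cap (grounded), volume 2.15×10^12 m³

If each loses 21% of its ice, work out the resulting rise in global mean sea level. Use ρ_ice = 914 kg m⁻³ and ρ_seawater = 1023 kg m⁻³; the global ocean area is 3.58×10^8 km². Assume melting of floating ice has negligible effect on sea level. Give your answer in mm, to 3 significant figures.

The Norell ice shelf system is floating and already displaces its own weight of water, so its melt adds essentially nothing to sea level.
Ostane: 0.21 × 2.15×10^12 m³ × (914/1023) = 4.034×10^11 m³ of water.
Total added water ≈ 4.034×10^11 m³ over 3.58×10^14 m² → Δh = 1.13×10^-3 m = 1.13 mm.

≈ 1.13 mm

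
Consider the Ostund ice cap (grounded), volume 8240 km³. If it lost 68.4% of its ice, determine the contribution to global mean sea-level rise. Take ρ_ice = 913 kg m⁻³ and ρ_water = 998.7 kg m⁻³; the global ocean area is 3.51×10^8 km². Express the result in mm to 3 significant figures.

≈ 14.7 mm

Ostund: 0.684 × 8240 km³ × (913/998.7) = 5153 km³ of water.
Spread over 3.51×10^14 m² of ocean, Δh = 5.153×10^12 / 3.51×10^14 = 0.0147 m = 14.7 mm.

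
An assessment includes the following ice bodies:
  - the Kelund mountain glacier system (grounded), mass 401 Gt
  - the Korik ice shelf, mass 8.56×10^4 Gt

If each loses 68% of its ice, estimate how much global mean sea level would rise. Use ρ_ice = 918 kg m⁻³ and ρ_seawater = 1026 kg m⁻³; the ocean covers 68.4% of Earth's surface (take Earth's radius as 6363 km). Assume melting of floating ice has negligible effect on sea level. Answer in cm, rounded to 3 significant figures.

≈ 0.0764 cm

Kelund: 0.68 × 401 Gt = 2.727×10^14 kg; dividing by ρ_w = 1026 kg m⁻³ gives 2.658×10^11 m³ of water.
The Korik ice shelf is floating and already displaces its own weight of water, so its melt adds essentially nothing to sea level.
Total added water ≈ 2.658×10^11 m³ over 3.48×10^14 m² → Δh = 7.64×10^-4 m = 0.0764 cm.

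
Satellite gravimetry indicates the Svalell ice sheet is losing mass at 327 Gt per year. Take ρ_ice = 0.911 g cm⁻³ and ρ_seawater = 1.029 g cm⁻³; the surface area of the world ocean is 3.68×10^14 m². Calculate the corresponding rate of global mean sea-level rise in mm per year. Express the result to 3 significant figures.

ρ_w = 1.029 g cm⁻³ = 1029 kg m⁻³. Annual water volume added = 327 Gt / ρ_w = 3.270×10^14 kg / 1029 kg m⁻³ = 3.178×10^11 m³.
Δh per year = 3.178×10^11 / 3.68×10^14 = 8.64×10^-4 m = 0.864 mm.

≈ 0.864 mm/yr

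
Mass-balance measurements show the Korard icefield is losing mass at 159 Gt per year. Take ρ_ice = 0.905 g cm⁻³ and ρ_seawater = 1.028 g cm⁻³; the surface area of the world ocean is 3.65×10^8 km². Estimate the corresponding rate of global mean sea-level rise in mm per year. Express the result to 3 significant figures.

ρ_w = 1.028 g cm⁻³ = 1028 kg m⁻³. Annual water volume added = 159 Gt / ρ_w = 1.590×10^14 kg / 1028 kg m⁻³ = 1.547×10^11 m³.
Δh per year = 1.547×10^11 / 3.65×10^14 = 4.24×10^-4 m = 0.424 mm.

≈ 0.424 mm/yr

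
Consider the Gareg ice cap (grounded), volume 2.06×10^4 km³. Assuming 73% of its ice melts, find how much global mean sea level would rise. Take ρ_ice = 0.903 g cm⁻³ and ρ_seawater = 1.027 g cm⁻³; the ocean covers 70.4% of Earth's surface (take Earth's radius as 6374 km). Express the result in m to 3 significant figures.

≈ 0.0368 m

Gareg: 0.73 × 2.06×10^4 km³ × (903/1027) = 1.322×10^4 km³ of water.
Spread over 3.59×10^14 m² of ocean, Δh = 1.322×10^13 / 3.59×10^14 = 0.0368 m.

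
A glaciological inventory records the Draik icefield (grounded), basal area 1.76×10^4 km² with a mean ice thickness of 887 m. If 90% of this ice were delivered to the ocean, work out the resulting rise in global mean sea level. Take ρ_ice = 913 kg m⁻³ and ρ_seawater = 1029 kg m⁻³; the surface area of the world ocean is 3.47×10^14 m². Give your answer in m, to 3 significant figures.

≈ 0.0359 m

Draik: ice volume = 1.76×10^4 km² × 887 m = 1.561×10^4 km³; 0.9 × 1.561×10^4 × (913/1029) = 1.247×10^4 km³ of water.
Spread over 3.47×10^14 m² of ocean, Δh = 1.247×10^13 / 3.47×10^14 = 0.0359 m.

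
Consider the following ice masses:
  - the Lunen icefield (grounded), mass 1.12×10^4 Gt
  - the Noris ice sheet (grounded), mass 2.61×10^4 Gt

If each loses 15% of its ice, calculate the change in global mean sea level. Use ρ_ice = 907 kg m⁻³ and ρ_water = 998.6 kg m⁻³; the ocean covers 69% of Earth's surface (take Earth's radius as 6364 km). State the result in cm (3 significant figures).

≈ 1.60 cm

Lunen: 0.15 × 1.12×10^4 Gt = 1.680×10^15 kg; dividing by ρ_w = 998.6 kg m⁻³ gives 1.682×10^12 m³ of water.
Noris: 0.15 × 2.61×10^4 Gt = 3.915×10^15 kg; dividing by ρ_w = 998.6 kg m⁻³ gives 3.920×10^12 m³ of water.
Total added water ≈ 5.603×10^12 m³ over 3.51×10^14 m² → Δh = 0.0160 m = 1.60 cm.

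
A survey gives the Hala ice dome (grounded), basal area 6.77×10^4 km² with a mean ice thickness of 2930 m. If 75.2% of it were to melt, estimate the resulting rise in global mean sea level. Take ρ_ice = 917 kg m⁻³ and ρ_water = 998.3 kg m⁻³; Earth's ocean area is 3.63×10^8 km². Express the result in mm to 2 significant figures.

Hala: ice volume = 6.77×10^4 km² × 2930 m = 1.984×10^5 km³; 0.752 × 1.984×10^5 × (917/998.3) = 1.370×10^5 km³ of water.
Spread over 3.63×10^14 m² of ocean, Δh = 1.370×10^14 / 3.63×10^14 = 0.377 m = 380 mm.

≈ 380 mm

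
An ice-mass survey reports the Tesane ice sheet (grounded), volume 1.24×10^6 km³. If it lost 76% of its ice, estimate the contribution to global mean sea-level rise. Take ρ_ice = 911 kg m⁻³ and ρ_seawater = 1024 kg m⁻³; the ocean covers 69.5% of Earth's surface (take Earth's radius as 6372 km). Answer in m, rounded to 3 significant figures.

≈ 2.36 m

Tesane: 0.76 × 1.24×10^6 km³ × (911/1024) = 8.384×10^5 km³ of water.
Spread over 3.55×10^14 m² of ocean, Δh = 8.384×10^14 / 3.55×10^14 = 2.36 m.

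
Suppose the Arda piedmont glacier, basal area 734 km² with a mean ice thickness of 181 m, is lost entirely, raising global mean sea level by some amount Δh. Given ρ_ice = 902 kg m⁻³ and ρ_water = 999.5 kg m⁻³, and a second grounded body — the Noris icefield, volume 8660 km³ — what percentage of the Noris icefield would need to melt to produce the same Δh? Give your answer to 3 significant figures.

≈ 1.53 %

Equal sea-level rise means equal mass of meltwater, i.e. equal mass of ice lost.
Ice mass of Arda: 1.198×10^14 kg; ice mass of Noris: 7.811×10^15 kg.
Fraction required = 1.198×10^14 / 7.811×10^15 = 0.0153 → 1.53 %.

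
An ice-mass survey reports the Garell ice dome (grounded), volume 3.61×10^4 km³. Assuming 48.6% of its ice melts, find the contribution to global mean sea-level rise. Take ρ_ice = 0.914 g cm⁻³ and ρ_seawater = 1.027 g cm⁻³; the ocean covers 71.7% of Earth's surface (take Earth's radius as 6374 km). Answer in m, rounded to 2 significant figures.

≈ 0.043 m

Garell: 0.486 × 3.61×10^4 km³ × (914/1027) = 1.561×10^4 km³ of water.
Spread over 3.66×10^14 m² of ocean, Δh = 1.561×10^13 / 3.66×10^14 = 0.0427 m.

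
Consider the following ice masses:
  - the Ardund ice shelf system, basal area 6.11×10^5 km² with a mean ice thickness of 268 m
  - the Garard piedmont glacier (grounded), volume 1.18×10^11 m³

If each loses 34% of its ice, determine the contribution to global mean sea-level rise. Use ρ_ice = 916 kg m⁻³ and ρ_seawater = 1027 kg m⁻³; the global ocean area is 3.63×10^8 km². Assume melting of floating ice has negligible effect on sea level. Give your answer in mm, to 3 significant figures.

The Ardund ice shelf system is floating and already displaces its own weight of water, so its melt adds essentially nothing to sea level.
Garard: 0.34 × 1.18×10^11 m³ × (916/1027) = 3.578×10^10 m³ of water.
Total added water ≈ 3.578×10^10 m³ over 3.63×10^14 m² → Δh = 9.86×10^-5 m = 0.0986 mm.

≈ 0.0986 mm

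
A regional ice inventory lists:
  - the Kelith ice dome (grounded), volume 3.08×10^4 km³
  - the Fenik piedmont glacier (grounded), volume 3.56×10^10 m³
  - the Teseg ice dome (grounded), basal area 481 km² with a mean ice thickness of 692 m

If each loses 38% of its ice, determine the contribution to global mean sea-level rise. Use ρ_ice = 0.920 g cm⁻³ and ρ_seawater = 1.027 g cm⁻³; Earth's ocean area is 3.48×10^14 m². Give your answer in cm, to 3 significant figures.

Kelith: 0.38 × 3.08×10^4 km³ × (920/1027) = 1.048×10^4 km³ of water.
Fenik: 0.38 × 3.56×10^10 m³ × (920/1027) = 1.212×10^10 m³ of water.
Teseg: ice volume = 481 km² × 692 m = 332.9 km³; 0.38 × 332.9 × (920/1027) = 113.3 km³ of water.
Total added water ≈ 1.061×10^13 m³ over 3.48×10^14 m² → Δh = 0.0305 m = 3.05 cm.

≈ 3.05 cm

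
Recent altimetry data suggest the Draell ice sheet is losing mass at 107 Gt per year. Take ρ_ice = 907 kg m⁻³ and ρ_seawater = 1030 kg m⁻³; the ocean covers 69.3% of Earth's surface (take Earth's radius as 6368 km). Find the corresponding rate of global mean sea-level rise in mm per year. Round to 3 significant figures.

ρ_w = 1030 kg m⁻³. Annual water volume added = 107 Gt / ρ_w = 1.070×10^14 kg / 1030 kg m⁻³ = 1.039×10^11 m³.
Δh per year = 1.039×10^11 / 3.53×10^14 = 2.94×10^-4 m = 0.294 mm.

≈ 0.294 mm/yr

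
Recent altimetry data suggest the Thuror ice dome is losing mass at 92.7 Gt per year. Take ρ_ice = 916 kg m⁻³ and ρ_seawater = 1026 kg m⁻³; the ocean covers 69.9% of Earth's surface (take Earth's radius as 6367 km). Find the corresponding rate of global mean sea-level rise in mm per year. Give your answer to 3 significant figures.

ρ_w = 1026 kg m⁻³. Annual water volume added = 92.7 Gt / ρ_w = 9.270×10^13 kg / 1026 kg m⁻³ = 9.035×10^10 m³.
Δh per year = 9.035×10^10 / 3.56×10^14 = 2.54×10^-4 m = 0.254 mm.

≈ 0.254 mm/yr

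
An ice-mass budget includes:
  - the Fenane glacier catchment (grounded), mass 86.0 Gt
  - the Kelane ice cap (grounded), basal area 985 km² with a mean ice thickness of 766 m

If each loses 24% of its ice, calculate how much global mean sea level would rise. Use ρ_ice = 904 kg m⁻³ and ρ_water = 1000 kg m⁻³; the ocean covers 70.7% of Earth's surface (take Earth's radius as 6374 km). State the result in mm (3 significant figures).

≈ 0.511 mm

Fenane: 0.24 × 86.0 Gt = 2.064×10^13 kg; dividing by ρ_w = 1000 kg m⁻³ gives 2.064×10^10 m³ of water.
Kelane: ice volume = 985 km² × 766 m = 754.5 km³; 0.24 × 754.5 × (904/1000) = 163.7 km³ of water.
Total added water ≈ 1.843×10^11 m³ over 3.61×10^14 m² → Δh = 5.11×10^-4 m = 0.511 mm.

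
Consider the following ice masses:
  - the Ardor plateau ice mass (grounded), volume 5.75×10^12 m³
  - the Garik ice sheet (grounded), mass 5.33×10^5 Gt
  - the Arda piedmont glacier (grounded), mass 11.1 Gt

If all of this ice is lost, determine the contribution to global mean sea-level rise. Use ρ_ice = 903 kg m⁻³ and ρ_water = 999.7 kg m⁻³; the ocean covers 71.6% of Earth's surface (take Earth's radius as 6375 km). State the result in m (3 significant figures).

≈ 1.47 m

Ardor: 5.75×10^12 m³ × (903/999.7) = 5.194×10^12 m³ of water.
Garik: 5.33×10^5 Gt = 5.330×10^17 kg; dividing by ρ_w = 999.7 kg m⁻³ gives 5.332×10^14 m³ of water.
Arda: 11.1 Gt = 1.110×10^13 kg; dividing by ρ_w = 999.7 kg m⁻³ gives 1.110×10^10 m³ of water.
Total added water ≈ 5.384×10^14 m³ over 3.66×10^14 m² → Δh = 1.47 m.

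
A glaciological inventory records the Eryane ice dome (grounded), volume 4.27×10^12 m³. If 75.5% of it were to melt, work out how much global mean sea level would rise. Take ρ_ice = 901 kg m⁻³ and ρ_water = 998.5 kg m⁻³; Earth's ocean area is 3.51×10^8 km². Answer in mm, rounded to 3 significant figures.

Eryane: 0.755 × 4.27×10^12 m³ × (901/998.5) = 2.909×10^12 m³ of water.
Spread over 3.51×10^14 m² of ocean, Δh = 2.909×10^12 / 3.51×10^14 = 8.29×10^-3 m = 8.29 mm.

≈ 8.29 mm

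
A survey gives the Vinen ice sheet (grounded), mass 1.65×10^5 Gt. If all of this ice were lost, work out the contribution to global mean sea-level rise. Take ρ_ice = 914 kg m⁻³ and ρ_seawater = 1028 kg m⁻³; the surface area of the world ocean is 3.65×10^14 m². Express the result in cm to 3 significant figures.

≈ 44.0 cm

Vinen: 1.65×10^5 Gt = 1.650×10^17 kg; dividing by ρ_w = 1028 kg m⁻³ gives 1.605×10^14 m³ of water.
Spread over 3.65×10^14 m² of ocean, Δh = 1.605×10^14 / 3.65×10^14 = 0.440 m = 44.0 cm.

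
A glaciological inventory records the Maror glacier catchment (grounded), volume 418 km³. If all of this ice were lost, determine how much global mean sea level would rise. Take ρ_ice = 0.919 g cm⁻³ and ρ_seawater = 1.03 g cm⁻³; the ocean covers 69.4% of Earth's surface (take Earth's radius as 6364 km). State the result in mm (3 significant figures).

Maror: 418 km³ × (919/1030) = 373.0 km³ of water.
Spread over 3.53×10^14 m² of ocean, Δh = 3.730×10^11 / 3.53×10^14 = 1.06×10^-3 m = 1.06 mm.

≈ 1.06 mm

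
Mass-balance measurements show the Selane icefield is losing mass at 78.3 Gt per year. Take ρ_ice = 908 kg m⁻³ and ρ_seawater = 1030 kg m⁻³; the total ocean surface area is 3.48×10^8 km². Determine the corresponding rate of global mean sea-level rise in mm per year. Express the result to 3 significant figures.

≈ 0.218 mm/yr

ρ_w = 1030 kg m⁻³. Annual water volume added = 78.3 Gt / ρ_w = 7.830×10^13 kg / 1030 kg m⁻³ = 7.602×10^10 m³.
Δh per year = 7.602×10^10 / 3.48×10^14 = 2.18×10^-4 m = 0.218 mm.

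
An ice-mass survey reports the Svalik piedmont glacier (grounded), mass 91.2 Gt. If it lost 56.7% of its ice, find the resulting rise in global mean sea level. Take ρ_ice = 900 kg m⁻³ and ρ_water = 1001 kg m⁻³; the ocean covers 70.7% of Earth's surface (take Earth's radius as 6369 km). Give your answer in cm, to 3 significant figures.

Svalik: 0.567 × 91.2 Gt = 5.171×10^13 kg; dividing by ρ_w = 1001 kg m⁻³ gives 5.166×10^10 m³ of water.
Spread over 3.60×10^14 m² of ocean, Δh = 5.166×10^10 / 3.60×10^14 = 1.43×10^-4 m = 0.0143 cm.

≈ 0.0143 cm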